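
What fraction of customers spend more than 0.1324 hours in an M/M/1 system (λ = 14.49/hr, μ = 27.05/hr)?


W ~ Exponential(μ−λ) for M/M/1.
μ − λ = 27.05 − 14.49 = 12.5600
P(W > t) = e^{−(μ−λ)t} = e^{−1.6629} = 0.189580

Final: 0.189580


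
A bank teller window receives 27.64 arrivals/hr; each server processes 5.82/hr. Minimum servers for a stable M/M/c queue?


Stability requires cμ > λ ⇔ c > λ/μ.
λ/μ = 27.64/5.82 = 4.7491
Minimum integer c = ⌊4.7491⌋ + 1 = 5
Check: 5·5.82 = 29.10 > 27.64, while 4·5.82 = 23.28 ≤ 27.64

Final: 5 servers


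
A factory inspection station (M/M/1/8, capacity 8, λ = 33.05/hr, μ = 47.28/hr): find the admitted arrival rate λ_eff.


ρ = 0.6990; P_K = (1−ρ)ρ^8/(1−ρ^9) = 0.017871
λ_eff = λ(1 − P_K) = 33.05·(1 − 0.017871) = 33.05·0.982129 = 32.4594 /hr

Final: 32.4594 /hr


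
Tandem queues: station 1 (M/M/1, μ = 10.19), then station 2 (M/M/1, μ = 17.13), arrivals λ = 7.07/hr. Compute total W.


Each node sees arrival rate λ = 7.07/hr (tandem ⇒ throughput preserved).
W₁ = 1/(μ₁−λ) = 1/(10.19−7.07) = 0.32051 hr
W₂ = 1/(μ₂−λ) = 1/(17.13−7.07) = 0.09940 hr
W_total = W₁ + W₂ = 0.32051 + 0.09940 = 0.41992 hr

Final: 0.41992 hr


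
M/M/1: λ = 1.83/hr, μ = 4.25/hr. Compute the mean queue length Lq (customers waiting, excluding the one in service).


ρ = 1.83/4.25 = 0.4306
Lq = ρ²/(1−ρ) = 0.1854/0.5694 = 0.3256

Final: 0.3256


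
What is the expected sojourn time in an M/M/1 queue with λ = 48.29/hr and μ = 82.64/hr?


W = 1/(μ−λ) = 1/(82.64 − 48.29) = 1/34.35 = 0.02911 hr

Final: 0.02911 hr


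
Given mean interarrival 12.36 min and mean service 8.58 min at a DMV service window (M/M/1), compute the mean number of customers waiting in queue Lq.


λ = 60/12.36 = 4.8544 /hr
μ = 60/8.58 = 6.9930 /hr
ρ = λ/μ = 4.8544/6.9930 = 0.6942
Lq = ρ²/(1−ρ) = 0.4819/0.3058 = 1.5757

Final: 1.5757


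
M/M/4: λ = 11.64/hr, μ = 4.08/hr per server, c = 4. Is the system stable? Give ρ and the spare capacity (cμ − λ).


Total capacity cμ = 4·4.08 = 16.32/hr
ρ = λ/(cμ) = 11.64/16.32 = 0.7132
Stable ⇔ ρ < 1: YES
Spare capacity = cμ − λ = 16.32 − 11.64 = 4.68/hr

Final: ρ = 0.7132; stable; margin = 4.68/hr


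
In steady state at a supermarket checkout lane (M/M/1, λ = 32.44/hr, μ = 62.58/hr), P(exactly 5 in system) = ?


ρ = 32.44/62.58 = 0.5184
P_n = (1−ρ)·ρ^n = (1 − 0.5184)·0.5184^5 = 0.4816·0.037431 = 0.018027

Final: 0.018027


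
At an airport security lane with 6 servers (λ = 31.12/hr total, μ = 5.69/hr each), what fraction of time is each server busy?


ρ = λ/(cμ) = 31.12/(6·5.69) = 31.12/34.14 = 0.9115

Final: 0.9115


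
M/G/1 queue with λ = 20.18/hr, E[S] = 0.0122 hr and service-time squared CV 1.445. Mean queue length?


ρ = λ·E[S] = 20.18·0.0122 = 0.2462
Lq = ρ²(1+C_s²)/(2(1−ρ)) = 0.06061·(1+1.445)/(2·0.7538)
= 0.06061·2.4450/1.5076 = 0.09830

Final: 0.09830


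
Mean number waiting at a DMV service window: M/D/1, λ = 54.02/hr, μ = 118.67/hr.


ρ = 54.02/118.67 = 0.4552
M/D/1: Lq = ρ²/(2(1−ρ)) = 0.2072/(2·0.5448) = 0.19018

Final: 0.19018


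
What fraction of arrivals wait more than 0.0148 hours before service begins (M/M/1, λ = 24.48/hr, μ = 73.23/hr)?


ρ = 24.48/73.23 = 0.3343
P(Wq > t) = ρ·e^{−(μ−λ)t} = 0.3343·e^{−0.7215}
= 0.3343·0.486023 = 0.162472

Final: 0.162472


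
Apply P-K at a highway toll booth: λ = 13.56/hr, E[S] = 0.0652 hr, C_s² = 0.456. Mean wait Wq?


ρ = λ·E[S] = 13.56·0.0652 = 0.8841
E[S²] = E[S]²(1+C_s²) = 0.0652²·(1+0.456) = 0.006190
Wq = λ·E[S²]/(2(1−ρ)) = 13.56·0.006190/(2·0.1159) = 0.36212 hr

Final: 0.36212 hr


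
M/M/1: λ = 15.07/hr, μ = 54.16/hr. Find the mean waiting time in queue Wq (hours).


ρ = 15.07/54.16 = 0.2782
Wq = ρ/(μ−λ) = 0.2782/(54.16 − 15.07) = 0.2782/39.09 = 0.007118 hr

Final: 0.007118 hr


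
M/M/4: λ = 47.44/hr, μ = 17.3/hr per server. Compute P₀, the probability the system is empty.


a = λ/μ = 47.44/17.3 = 2.7422; ρ = a/c = 0.6855
Σ_{k=0}^{3} a^k/k! (terms k=0..3) = 1.00000 + 2.74220 + 3.75982 + 3.43672 = 10.93874
Tail: a^4/(4!(1−ρ)) = 56.54501/(24·0.3145) = 7.49256
P₀ = 1/(10.93874 + 7.49256) = 1/18.43130 = 0.054256

Final: 0.054256


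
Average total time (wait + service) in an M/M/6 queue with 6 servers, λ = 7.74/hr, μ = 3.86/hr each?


a = 2.0052; ρ = 0.3342; P₀ = 0.134434
Lq = P₀·a^c·ρ/(c!(1−ρ)²) = 0.009150
Wq = Lq/λ = 0.009150/7.74 = 0.001182 hr
W = Wq + 1/μ = 0.001182 + 0.25907 = 0.26025 hr

Final: 0.26025 hr


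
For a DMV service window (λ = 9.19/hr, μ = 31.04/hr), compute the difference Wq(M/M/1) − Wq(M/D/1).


ρ = 9.19/31.04 = 0.2961
Wq(M/M/1) = ρ/(μ−λ) = 0.2961/21.85 = 0.01355 hr
Wq(M/D/1) = ρ/(2(μ−λ)) = 0.006775 hr
Savings = 0.01355 − 0.006775 = 0.006775 hr

Final: 0.006775 hr


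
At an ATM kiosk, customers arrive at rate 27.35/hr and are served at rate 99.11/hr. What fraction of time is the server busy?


ρ = λ/μ = 27.35/99.11 = 0.2760

Final: 0.2760


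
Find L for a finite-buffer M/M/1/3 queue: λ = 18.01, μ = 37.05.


ρ = 18.01/37.05 = 0.4861
L = ρ[1 − (K+1)ρ^K + Kρ^(K+1)] / [(1−ρ)(1−ρ^(K+1))]
Numerator: 0.4861·(1 − 4·0.114862 + 3·0.055834) = 0.344185
Denominator: (0.5139)·(0.944166) = 0.485207
L = 0.344185/0.485207 = 0.7094

Final: 0.7094


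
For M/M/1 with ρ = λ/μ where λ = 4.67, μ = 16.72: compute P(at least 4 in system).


ρ = 4.67/16.72 = 0.2793
P(N ≥ n) = ρ^n = 0.2793^4 = 0.006086

Final: 0.006086


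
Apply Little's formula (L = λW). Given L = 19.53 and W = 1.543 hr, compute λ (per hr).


λ = L/W = 19.53/1.543 = 12.6572 /hr

Final: 12.6572 /hr


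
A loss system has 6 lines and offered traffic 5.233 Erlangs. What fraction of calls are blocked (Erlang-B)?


B(c,a) = (a^c/c!) / Σ_{k=0}^{c} a^k/k!
a^6/6! = 28.521470
Σ terms (k=0..6): 1.00000 + 5.23300 + 13.69214 + 23.88366 + 31.24580 + 32.70186 + 28.52147 = 136.277940
B = 28.521470/136.277940 = 0.209289

Final: 0.209289


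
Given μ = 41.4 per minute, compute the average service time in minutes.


Mean service time = 1/μ = 1/41.4 minute = 0.02415 minute
In minutes: 0.02415 × 1 = 0.02415 min

Final: 0.02415 min


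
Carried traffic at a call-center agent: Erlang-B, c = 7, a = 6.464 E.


B(7,6.464) = 0.215060 (Erlang-B)
Carried load = a(1 − B) = 6.464·(1 − 0.215060) = 6.464·0.784940 = 5.0739 E

Final: 5.0739 Erlangs


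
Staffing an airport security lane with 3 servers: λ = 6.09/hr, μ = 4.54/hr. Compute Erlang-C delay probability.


a = λ/μ = 1.3414; ρ = a/3 = 0.4471
P₀ = 0.251969 (from M/M/c formula)
C(c,a) = [a^c/(c!(1−ρ))]·P₀ = [2.41371/(6·0.5529)]·0.251969
= 0.72764·0.251969 = 0.183342

Final: 0.183342


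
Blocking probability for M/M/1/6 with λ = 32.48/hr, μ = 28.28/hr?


ρ = λ/μ = 32.48/28.28 = 1.1485
P_K = (1−ρ)ρ^K/(1−ρ^(K+1)) = (-0.1485·2.295196)/(1 − 2.636066)
= -0.340871/-1.636066 = 0.208348

Final: 0.208348


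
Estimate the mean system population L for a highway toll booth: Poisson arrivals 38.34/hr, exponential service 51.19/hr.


ρ = λ/μ = 38.34/51.19 = 0.7490
L = ρ/(1−ρ) = 0.7490/(1 − 0.7490) = 0.7490/0.2510 = 2.9837

Final: 2.9837


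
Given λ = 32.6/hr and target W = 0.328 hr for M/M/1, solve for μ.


W = 1/(μ−λ) ⇒ μ − λ = 1/W = 1/0.328 = 3.0488
μ = λ + 1/W = 32.6 + 3.0488 = 35.6488 per hr

Final: 35.6488 /hr


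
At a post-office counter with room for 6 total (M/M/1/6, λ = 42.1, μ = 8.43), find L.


ρ = 42.1/8.43 = 4.9941
L = ρ[1 − (K+1)ρ^K + Kρ^(K+1)] / [(1−ρ)(1−ρ^(K+1))]
Numerator: 4.9941·(1 − 7·15514.119319 + 6·77478.579278) = 1779255.072645
Denominator: (-3.9941)·(-77477.579278) = 309450.782240
L = 1779255.072645/309450.782240 = 5.7497

Final: 5.7497


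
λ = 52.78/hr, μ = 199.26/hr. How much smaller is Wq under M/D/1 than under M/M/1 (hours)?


ρ = 52.78/199.26 = 0.2649
Wq(M/M/1) = ρ/(μ−λ) = 0.2649/146.48 = 0.001808 hr
Wq(M/D/1) = ρ/(2(μ−λ)) = 0.0009042 hr
Savings = 0.001808 − 0.0009042 = 0.0009042 hr

Final: 0.0009042 hr


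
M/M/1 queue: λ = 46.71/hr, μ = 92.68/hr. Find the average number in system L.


ρ = λ/μ = 46.71/92.68 = 0.5040
L = ρ/(1−ρ) = 0.5040/(1 − 0.5040) = 0.5040/0.4960 = 1.0161

Final: 1.0161


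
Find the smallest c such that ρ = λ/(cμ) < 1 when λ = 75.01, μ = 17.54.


Stability requires cμ > λ ⇔ c > λ/μ.
λ/μ = 75.01/17.54 = 4.2765
Minimum integer c = ⌊4.2765⌋ + 1 = 5
Check: 5·17.54 = 87.70 > 75.01, while 4·17.54 = 70.16 ≤ 75.01

Final: 5 servers


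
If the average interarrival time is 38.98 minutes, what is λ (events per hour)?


λ = 1/(interarrival time) in consistent units.
1 hour = 60 min, so λ = 60/38.98 = 1.5393 per hour

Final: 1.5393 /hr


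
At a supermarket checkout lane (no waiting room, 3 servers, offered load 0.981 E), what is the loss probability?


B(c,a) = (a^c/c!) / Σ_{k=0}^{c} a^k/k!
a^3/3! = 0.157346
Σ terms (k=0..3): 1.00000 + 0.98100 + 0.48118 + 0.15735 = 2.619527
B = 0.157346/2.619527 = 0.060067

Final: 0.060067


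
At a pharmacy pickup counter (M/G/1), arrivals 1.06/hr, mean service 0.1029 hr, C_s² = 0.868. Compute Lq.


ρ = λ·E[S] = 1.06·0.1029 = 0.1091
Lq = ρ²(1+C_s²)/(2(1−ρ)) = 0.01190·(1+0.868)/(2·0.8909)
= 0.01190·1.8680/1.7819 = 0.01247

Final: 0.01247


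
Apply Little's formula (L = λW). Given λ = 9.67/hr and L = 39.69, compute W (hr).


W = L/λ = 39.69/9.67 = 4.1044 hr

Final: 4.1044 hr


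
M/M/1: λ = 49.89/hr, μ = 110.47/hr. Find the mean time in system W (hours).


W = 1/(μ−λ) = 1/(110.47 − 49.89) = 1/60.58 = 0.01651 hr

Final: 0.01651 hr


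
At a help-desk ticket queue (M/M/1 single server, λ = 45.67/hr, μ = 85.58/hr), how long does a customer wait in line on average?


ρ = 45.67/85.58 = 0.5337
Wq = ρ/(μ−λ) = 0.5337/(85.58 − 45.67) = 0.5337/39.91 = 0.01337 hr

Final: 0.01337 hr


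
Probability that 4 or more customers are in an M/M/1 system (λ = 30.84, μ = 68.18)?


ρ = 30.84/68.18 = 0.4523
P(N ≥ n) = ρ^n = 0.4523^4 = 0.041863

Final: 0.041863


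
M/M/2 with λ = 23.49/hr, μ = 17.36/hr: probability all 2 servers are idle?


a = λ/μ = 23.49/17.36 = 1.3531; ρ = a/c = 0.6766
Σ_{k=0}^{1} a^k/k! (terms k=0..1) = 1.00000 + 1.35311 = 2.35311
Tail: a^2/(2!(1−ρ)) = 1.83091/(2·0.3234) = 2.83033
P₀ = 1/(2.35311 + 2.83033) = 1/5.18344 = 0.192922

Final: 0.192922


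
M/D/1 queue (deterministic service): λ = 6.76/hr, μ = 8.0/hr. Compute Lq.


ρ = 6.76/8.0 = 0.8450
M/D/1: Lq = ρ²/(2(1−ρ)) = 0.7140/(2·0.1550) = 2.30331

Final: 2.30331


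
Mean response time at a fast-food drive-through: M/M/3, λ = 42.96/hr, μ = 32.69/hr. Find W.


a = 1.3142; ρ = 0.4381; P₀ = 0.259686
Lq = P₀·a^c·ρ/(c!(1−ρ)²) = 0.13626
Wq = Lq/λ = 0.13626/42.96 = 0.003172 hr
W = Wq + 1/μ = 0.003172 + 0.03059 = 0.03376 hr

Final: 0.03376 hr


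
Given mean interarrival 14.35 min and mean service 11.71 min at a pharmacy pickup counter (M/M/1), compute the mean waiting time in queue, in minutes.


λ = 60/14.35 = 4.1812 /hr
μ = 60/11.71 = 5.1238 /hr
ρ = λ/μ = 4.1812/5.1238 = 0.8160
Wq = ρ/(μ−λ) = 0.8160/(5.1238−4.1812) = 0.86568 hr
In minutes: 0.86568·60 = 51.941 min

Final: 51.941 min


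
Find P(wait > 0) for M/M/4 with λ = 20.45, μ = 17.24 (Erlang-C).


a = λ/μ = 1.1862; ρ = a/4 = 0.2965
P₀ = 0.304399 (from M/M/c formula)
C(c,a) = [a^c/(c!(1−ρ))]·P₀ = [1.97981/(24·0.7035)]·0.304399
= 0.11727·0.304399 = 0.035696

Final: 0.035696


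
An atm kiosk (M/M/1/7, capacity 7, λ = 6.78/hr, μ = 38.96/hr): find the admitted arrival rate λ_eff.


ρ = 0.1740; P_K = (1−ρ)ρ^7/(1−ρ^8) = 0.000003992
λ_eff = λ(1 − P_K) = 6.78·(1 − 0.000003992) = 6.78·0.999996 = 6.7800 /hr

Final: 6.7800 /hr


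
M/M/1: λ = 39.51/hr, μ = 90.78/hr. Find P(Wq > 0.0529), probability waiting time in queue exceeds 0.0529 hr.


ρ = 39.51/90.78 = 0.4352
P(Wq > t) = ρ·e^{−(μ−λ)t} = 0.4352·e^{−2.7122}
= 0.4352·0.066392 = 0.028896

Final: 0.028896


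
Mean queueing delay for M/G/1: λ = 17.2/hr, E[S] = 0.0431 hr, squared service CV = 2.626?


ρ = λ·E[S] = 17.2·0.0431 = 0.7413
E[S²] = E[S]²(1+C_s²) = 0.0431²·(1+2.626) = 0.006736
Wq = λ·E[S²]/(2(1−ρ)) = 17.2·0.006736/(2·0.2587) = 0.22393 hr

Final: 0.22393 hr


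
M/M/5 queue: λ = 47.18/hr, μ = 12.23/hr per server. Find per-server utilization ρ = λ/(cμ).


ρ = λ/(cμ) = 47.18/(5·12.23) = 47.18/61.15 = 0.7715

Final: 0.7715


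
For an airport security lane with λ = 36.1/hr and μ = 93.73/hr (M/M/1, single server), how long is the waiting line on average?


ρ = 36.1/93.73 = 0.3851
Lq = ρ²/(1−ρ) = 0.1483/0.6149 = 0.2413

Final: 0.2413


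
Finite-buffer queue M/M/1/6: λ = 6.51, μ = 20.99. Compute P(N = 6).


ρ = λ/μ = 6.51/20.99 = 0.3101
P_K = (1−ρ)ρ^K/(1−ρ^(K+1)) = (0.6899·0.0008900)/(1 − 0.0002760)
= 0.0006140/0.999724 = 0.0006142

Final: 0.0006142


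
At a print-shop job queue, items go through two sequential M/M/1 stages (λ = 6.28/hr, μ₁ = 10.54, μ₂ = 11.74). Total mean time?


Each node sees arrival rate λ = 6.28/hr (tandem ⇒ throughput preserved).
W₁ = 1/(μ₁−λ) = 1/(10.54−6.28) = 0.23474 hr
W₂ = 1/(μ₂−λ) = 1/(11.74−6.28) = 0.18315 hr
W_total = W₁ + W₂ = 0.23474 + 0.18315 = 0.41789 hr

Final: 0.41789 hr


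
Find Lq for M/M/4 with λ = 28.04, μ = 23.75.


a = λ/μ = 1.1806; ρ = a/4 = 0.2952
P₀ = 0.306118
Lq = P₀·a^c·ρ / (c!·(1−ρ)²) = 0.306118·1.94293·0.2952/(24·0.49680)
= 0.01472

Final: 0.01472


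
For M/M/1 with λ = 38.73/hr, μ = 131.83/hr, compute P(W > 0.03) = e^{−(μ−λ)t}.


W ~ Exponential(μ−λ) for M/M/1.
μ − λ = 131.83 − 38.73 = 93.1000
P(W > t) = e^{−(μ−λ)t} = e^{−2.7930} = 0.061237

Final: 0.061237


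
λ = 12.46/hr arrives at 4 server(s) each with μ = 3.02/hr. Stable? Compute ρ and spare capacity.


Total capacity cμ = 4·3.02 = 12.08/hr
ρ = λ/(cμ) = 12.46/12.08 = 1.0315
Stable ⇔ ρ < 1: NO
Spare capacity = cμ − λ = 12.08 − 12.46 = -0.38/hr

Final: ρ = 1.0315; unstable; margin = -0.38/hr


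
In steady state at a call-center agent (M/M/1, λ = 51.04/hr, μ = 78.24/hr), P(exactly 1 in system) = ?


ρ = 51.04/78.24 = 0.6524
P_n = (1−ρ)·ρ^n = (1 − 0.6524)·0.6524^1 = 0.3476·0.652352 = 0.226789

Final: 0.226789


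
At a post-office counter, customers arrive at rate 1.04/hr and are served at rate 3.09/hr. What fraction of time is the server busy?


ρ = λ/μ = 1.04/3.09 = 0.3366

Final: 0.3366


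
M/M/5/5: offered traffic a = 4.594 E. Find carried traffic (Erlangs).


B(5,4.594) = 0.251072 (Erlang-B)
Carried load = a(1 − B) = 4.594·(1 − 0.251072) = 4.594·0.748928 = 3.4406 E

Final: 3.4406 Erlangs


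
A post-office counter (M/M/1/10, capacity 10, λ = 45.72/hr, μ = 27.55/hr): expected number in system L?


ρ = 45.72/27.55 = 1.6595
L = ρ[1 − (K+1)ρ^K + Kρ^(K+1)] / [(1−ρ)(1−ρ^(K+1))]
Numerator: 1.6595·(1 − 11·158.433197 + 10·262.924347) = 1472.795212
Denominator: (-0.6595)·(-261.924347) = 172.746475
L = 1472.795212/172.746475 = 8.5258

Final: 8.5258


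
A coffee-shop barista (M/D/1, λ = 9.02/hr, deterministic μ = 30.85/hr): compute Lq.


ρ = 9.02/30.85 = 0.2924
M/D/1: Lq = ρ²/(2(1−ρ)) = 0.08549/(2·0.7076) = 0.06041

Final: 0.06041


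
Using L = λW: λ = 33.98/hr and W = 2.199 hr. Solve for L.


L = λW = 33.98·2.199 = 74.7220

Final: 74.7220


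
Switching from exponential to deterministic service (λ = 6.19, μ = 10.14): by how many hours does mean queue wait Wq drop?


ρ = 6.19/10.14 = 0.6105
Wq(M/M/1) = ρ/(μ−λ) = 0.6105/3.95 = 0.15455 hr
Wq(M/D/1) = ρ/(2(μ−λ)) = 0.07727 hr
Savings = 0.15455 − 0.07727 = 0.07727 hr

Final: 0.07727 hr


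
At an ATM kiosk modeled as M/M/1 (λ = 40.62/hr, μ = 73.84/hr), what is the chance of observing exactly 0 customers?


ρ = 40.62/73.84 = 0.5501
P_n = (1−ρ)·ρ^n = (1 − 0.5501)·0.5501^0 = 0.4499·1.000000 = 0.449892

Final: 0.449892


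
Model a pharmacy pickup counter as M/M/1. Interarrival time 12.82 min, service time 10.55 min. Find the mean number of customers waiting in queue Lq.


λ = 60/12.82 = 4.6802 /hr
μ = 60/10.55 = 5.6872 /hr
ρ = λ/μ = 4.6802/5.6872 = 0.8229
Lq = ρ²/(1−ρ) = 0.6772/0.1771 = 3.8246

Final: 3.8246


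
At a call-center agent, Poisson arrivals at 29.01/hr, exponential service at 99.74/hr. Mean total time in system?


W = 1/(μ−λ) = 1/(99.74 − 29.01) = 1/70.73 = 0.01414 hr

Final: 0.01414 hr


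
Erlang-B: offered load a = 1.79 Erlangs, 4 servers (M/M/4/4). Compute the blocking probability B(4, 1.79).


B(c,a) = (a^c/c!) / Σ_{k=0}^{c} a^k/k!
a^4/4! = 0.427761
Σ terms (k=0..4): 1.00000 + 1.79000 + 1.60205 + 0.95589 + 0.42776 = 5.775701
B = 0.427761/5.775701 = 0.074062

Final: 0.074062


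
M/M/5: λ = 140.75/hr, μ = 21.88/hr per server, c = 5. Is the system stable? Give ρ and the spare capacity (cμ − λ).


Total capacity cμ = 5·21.88 = 109.40/hr
ρ = λ/(cμ) = 140.75/109.40 = 1.2866
Stable ⇔ ρ < 1: NO
Spare capacity = cμ − λ = 109.40 − 140.75 = -31.35/hr

Final: ρ = 1.2866; unstable; margin = -31.35/hr


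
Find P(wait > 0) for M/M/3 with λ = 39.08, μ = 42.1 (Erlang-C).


a = λ/μ = 0.9283; ρ = a/3 = 0.3094
P₀ = 0.391827 (from M/M/c formula)
C(c,a) = [a^c/(c!(1−ρ))]·P₀ = [0.79987/(6·0.6906)]·0.391827
= 0.19304·0.391827 = 0.075639

Final: 0.075639


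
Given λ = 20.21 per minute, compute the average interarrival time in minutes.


Mean interarrival time = 1/λ = 1/20.21 minute = 0.04948 minute
In minutes: 0.04948 × 1 = 0.04948 min

Final: 0.04948 min


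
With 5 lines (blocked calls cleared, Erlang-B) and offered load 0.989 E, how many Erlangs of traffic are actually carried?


B(5,0.989) = 0.002934 (Erlang-B)
Carried load = a(1 − B) = 0.989·(1 − 0.002934) = 0.989·0.997066 = 0.9861 E

Final: 0.9861 Erlangs


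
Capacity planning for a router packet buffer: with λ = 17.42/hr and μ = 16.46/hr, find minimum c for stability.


Stability requires cμ > λ ⇔ c > λ/μ.
λ/μ = 17.42/16.46 = 1.0583
Minimum integer c = ⌊1.0583⌋ + 1 = 2
Check: 2·16.46 = 32.92 > 17.42, while 1·16.46 = 16.46 ≤ 17.42

Final: 2 servers


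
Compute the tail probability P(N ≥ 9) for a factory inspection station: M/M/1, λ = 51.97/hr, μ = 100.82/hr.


ρ = 51.97/100.82 = 0.5155
P(N ≥ n) = ρ^n = 0.5155^9 = 0.002570

Final: 0.002570


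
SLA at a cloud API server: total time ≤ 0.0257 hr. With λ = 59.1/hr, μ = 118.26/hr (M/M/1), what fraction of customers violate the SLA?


W ~ Exponential(μ−λ) for M/M/1.
μ − λ = 118.26 − 59.1 = 59.1600
P(W > t) = e^{−(μ−λ)t} = e^{−1.5204} = 0.218622

Final: 0.218622


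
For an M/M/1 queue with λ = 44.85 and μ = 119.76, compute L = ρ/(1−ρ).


ρ = λ/μ = 44.85/119.76 = 0.3745
L = ρ/(1−ρ) = 0.3745/(1 − 0.3745) = 0.3745/0.6255 = 0.5987

Final: 0.5987


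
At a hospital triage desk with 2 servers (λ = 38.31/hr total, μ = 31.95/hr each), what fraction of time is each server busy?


ρ = λ/(cμ) = 38.31/(2·31.95) = 38.31/63.90 = 0.5995

Final: 0.5995


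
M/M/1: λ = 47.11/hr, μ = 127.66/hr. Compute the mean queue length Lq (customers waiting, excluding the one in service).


ρ = 47.11/127.66 = 0.3690
Lq = ρ²/(1−ρ) = 0.1362/0.6310 = 0.2158

Final: 0.2158


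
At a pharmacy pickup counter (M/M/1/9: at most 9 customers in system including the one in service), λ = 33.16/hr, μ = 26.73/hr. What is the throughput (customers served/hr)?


ρ = 1.2406; P_K = (1−ρ)ρ^9/(1−ρ^10) = 0.219313
λ_eff = λ(1 − P_K) = 33.16·(1 − 0.219313) = 33.16·0.780687 = 25.8876 /hr

Final: 25.8876 /hr


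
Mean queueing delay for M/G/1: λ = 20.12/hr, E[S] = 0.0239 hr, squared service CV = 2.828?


ρ = λ·E[S] = 20.12·0.0239 = 0.4809
E[S²] = E[S]²(1+C_s²) = 0.0239²·(1+2.828) = 0.002187
Wq = λ·E[S²]/(2(1−ρ)) = 20.12·0.002187/(2·0.5191) = 0.04237 hr

Final: 0.04237 hr


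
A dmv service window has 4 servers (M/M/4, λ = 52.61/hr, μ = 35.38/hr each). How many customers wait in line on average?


a = λ/μ = 1.4870; ρ = a/4 = 0.3717
P₀ = 0.223972
Lq = P₀·a^c·ρ / (c!·(1−ρ)²) = 0.223972·4.88925·0.3717/(24·0.39470)
= 0.04297

Final: 0.04297


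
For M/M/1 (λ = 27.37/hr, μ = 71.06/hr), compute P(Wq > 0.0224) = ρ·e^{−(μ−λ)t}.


ρ = 27.37/71.06 = 0.3852
P(Wq > t) = ρ·e^{−(μ−λ)t} = 0.3852·e^{−0.9787}
= 0.3852·0.375816 = 0.144752

Final: 0.144752


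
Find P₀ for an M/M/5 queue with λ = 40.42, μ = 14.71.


a = λ/μ = 40.42/14.71 = 2.7478; ρ = a/c = 0.5496
Σ_{k=0}^{4} a^k/k! (terms k=0..4) = 1.00000 + 2.74779 + 3.77518 + 3.45780 + 2.37533 = 13.35609
Tail: a^5/(5!(1−ρ)) = 156.64559/(120·0.4504) = 2.89800
P₀ = 1/(13.35609 + 2.89800) = 1/16.25409 = 0.061523

Final: 0.061523


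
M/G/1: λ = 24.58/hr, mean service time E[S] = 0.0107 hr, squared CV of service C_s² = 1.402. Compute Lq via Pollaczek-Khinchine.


ρ = λ·E[S] = 24.58·0.0107 = 0.2630
Lq = ρ²(1+C_s²)/(2(1−ρ)) = 0.06917·(1+1.402)/(2·0.7370)
= 0.06917·2.4020/1.4740 = 0.11272

Final: 0.11272


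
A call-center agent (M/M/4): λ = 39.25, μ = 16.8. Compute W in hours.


a = 2.3363; ρ = 0.5841; P₀ = 0.089481
Lq = P₀·a^c·ρ/(c!(1−ρ)²) = 0.37505
Wq = Lq/λ = 0.37505/39.25 = 0.009555 hr
W = Wq + 1/μ = 0.009555 + 0.05952 = 0.06908 hr

Final: 0.06908 hr


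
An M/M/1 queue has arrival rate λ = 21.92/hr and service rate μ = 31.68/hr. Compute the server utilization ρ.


ρ = λ/μ = 21.92/31.68 = 0.6919

Final: 0.6919


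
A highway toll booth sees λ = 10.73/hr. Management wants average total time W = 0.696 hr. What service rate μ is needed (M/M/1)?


W = 1/(μ−λ) ⇒ μ − λ = 1/W = 1/0.696 = 1.4368
μ = λ + 1/W = 10.73 + 1.4368 = 12.1668 per hr

Final: 12.1668 /hr


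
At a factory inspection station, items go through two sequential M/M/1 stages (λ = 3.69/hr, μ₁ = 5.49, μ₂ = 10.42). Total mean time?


Each node sees arrival rate λ = 3.69/hr (tandem ⇒ throughput preserved).
W₁ = 1/(μ₁−λ) = 1/(5.49−3.69) = 0.55556 hr
W₂ = 1/(μ₂−λ) = 1/(10.42−3.69) = 0.14859 hr
W_total = W₁ + W₂ = 0.55556 + 0.14859 = 0.70414 hr

Final: 0.70414 hr


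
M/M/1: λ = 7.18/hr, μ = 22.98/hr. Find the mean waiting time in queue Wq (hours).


ρ = 7.18/22.98 = 0.3124
Wq = ρ/(μ−λ) = 0.3124/(22.98 − 7.18) = 0.3124/15.80 = 0.01978 hr

Final: 0.01978 hr


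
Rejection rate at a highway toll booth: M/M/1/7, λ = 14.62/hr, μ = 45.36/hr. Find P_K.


ρ = λ/μ = 14.62/45.36 = 0.3223
P_K = (1−ρ)ρ^K/(1−ρ^(K+1)) = (0.6777·0.0003613)/(1 − 0.0001165)
= 0.0002449/0.999884 = 0.0002449

Final: 0.0002449


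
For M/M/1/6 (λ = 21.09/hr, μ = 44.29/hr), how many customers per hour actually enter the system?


ρ = 0.4762; P_K = (1−ρ)ρ^6/(1−ρ^7) = 0.006141
λ_eff = λ(1 − P_K) = 21.09·(1 − 0.006141) = 21.09·0.993859 = 20.9605 /hr

Final: 20.9605 /hr


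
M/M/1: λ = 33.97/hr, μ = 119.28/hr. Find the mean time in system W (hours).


W = 1/(μ−λ) = 1/(119.28 − 33.97) = 1/85.31 = 0.01172 hr

Final: 0.01172 hr


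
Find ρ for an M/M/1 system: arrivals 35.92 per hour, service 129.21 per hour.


ρ = λ/μ = 35.92/129.21 = 0.2780

Final: 0.2780


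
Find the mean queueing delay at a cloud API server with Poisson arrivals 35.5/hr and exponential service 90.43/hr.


ρ = 35.5/90.43 = 0.3926
Wq = ρ/(μ−λ) = 0.3926/(90.43 − 35.5) = 0.3926/54.93 = 0.007147 hr

Final: 0.007147 hr


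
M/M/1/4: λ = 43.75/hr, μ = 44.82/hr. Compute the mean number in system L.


ρ = 43.75/44.82 = 0.9761
L = ρ[1 − (K+1)ρ^K + Kρ^(K+1)] / [(1−ρ)(1−ρ^(K+1))]
Numerator: 0.9761·(1 − 5·0.907872 + 4·0.886199) = 0.005302
Denominator: (0.02387)·(0.113801) = 0.002717
L = 0.005302/0.002717 = 1.9517

Final: 1.9517


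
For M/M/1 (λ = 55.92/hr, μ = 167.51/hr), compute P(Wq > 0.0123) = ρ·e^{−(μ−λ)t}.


ρ = 55.92/167.51 = 0.3338
P(Wq > t) = ρ·e^{−(μ−λ)t} = 0.3338·e^{−1.3726}
= 0.3338·0.253458 = 0.084612

Final: 0.084612


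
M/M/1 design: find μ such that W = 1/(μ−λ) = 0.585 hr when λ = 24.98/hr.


W = 1/(μ−λ) ⇒ μ − λ = 1/W = 1/0.585 = 1.7094
μ = λ + 1/W = 24.98 + 1.7094 = 26.6894 per hr

Final: 26.6894 /hr


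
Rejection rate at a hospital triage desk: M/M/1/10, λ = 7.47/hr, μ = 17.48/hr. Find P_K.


ρ = λ/μ = 7.47/17.48 = 0.4273
P_K = (1−ρ)ρ^K/(1−ρ^(K+1)) = (0.5727·0.0002031)/(1 − 0.00008681)
= 0.0001163/0.999913 = 0.0001163

Final: 0.0001163


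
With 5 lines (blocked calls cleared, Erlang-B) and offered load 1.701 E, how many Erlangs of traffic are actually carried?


B(5,1.701) = 0.021832 (Erlang-B)
Carried load = a(1 − B) = 1.701·(1 − 0.021832) = 1.701·0.978168 = 1.6639 E

Final: 1.6639 Erlangs


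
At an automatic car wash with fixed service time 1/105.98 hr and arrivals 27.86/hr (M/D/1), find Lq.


ρ = 27.86/105.98 = 0.2629
M/D/1: Lq = ρ²/(2(1−ρ)) = 0.06911/(2·0.7371) = 0.04688

Final: 0.04688


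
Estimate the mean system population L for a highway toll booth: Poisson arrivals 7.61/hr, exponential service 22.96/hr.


ρ = λ/μ = 7.61/22.96 = 0.3314
L = ρ/(1−ρ) = 0.3314/(1 − 0.3314) = 0.3314/0.6686 = 0.4958

Final: 0.4958


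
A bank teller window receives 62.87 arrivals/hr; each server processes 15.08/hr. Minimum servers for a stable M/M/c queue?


Stability requires cμ > λ ⇔ c > λ/μ.
λ/μ = 62.87/15.08 = 4.1691
Minimum integer c = ⌊4.1691⌋ + 1 = 5
Check: 5·15.08 = 75.40 > 62.87, while 4·15.08 = 60.32 ≤ 62.87

Final: 5 servers


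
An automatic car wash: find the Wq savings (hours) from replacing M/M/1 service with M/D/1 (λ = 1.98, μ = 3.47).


ρ = 1.98/3.47 = 0.5706
Wq(M/M/1) = ρ/(μ−λ) = 0.5706/1.49 = 0.38296 hr
Wq(M/D/1) = ρ/(2(μ−λ)) = 0.19148 hr
Savings = 0.38296 − 0.19148 = 0.19148 hr

Final: 0.19148 hr


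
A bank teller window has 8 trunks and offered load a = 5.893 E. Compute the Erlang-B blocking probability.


B(c,a) = (a^c/c!) / Σ_{k=0}^{c} a^k/k!
a^8/8! = 36.072065
Σ terms (k=0..8): 1.00000 + 5.89300 + 17.36372 + 34.10814 + 50.24982 + 59.22444 + 58.16827 + 48.96937 + 36.07207 = 311.048838
B = 36.072065/311.048838 = 0.115969

Final: 0.115969


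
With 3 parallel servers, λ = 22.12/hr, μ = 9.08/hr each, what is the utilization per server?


ρ = λ/(cμ) = 22.12/(3·9.08) = 22.12/27.24 = 0.8120

Final: 0.8120


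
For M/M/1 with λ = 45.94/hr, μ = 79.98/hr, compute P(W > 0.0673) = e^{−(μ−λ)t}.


W ~ Exponential(μ−λ) for M/M/1.
μ − λ = 79.98 − 45.94 = 34.0400
P(W > t) = e^{−(μ−λ)t} = e^{−2.2909} = 0.101176

Final: 0.101176


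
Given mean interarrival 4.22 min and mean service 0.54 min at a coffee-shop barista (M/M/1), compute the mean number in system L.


λ = 60/4.22 = 14.2180 /hr
μ = 60/0.54 = 111.1111 /hr
ρ = λ/μ = 14.2180/111.1111 = 0.1280
L = ρ/(1−ρ) = 0.1280/0.8720 = 0.1467

Final: 0.1467


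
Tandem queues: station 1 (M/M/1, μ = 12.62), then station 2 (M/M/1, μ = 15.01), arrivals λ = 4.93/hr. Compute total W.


Each node sees arrival rate λ = 4.93/hr (tandem ⇒ throughput preserved).
W₁ = 1/(μ₁−λ) = 1/(12.62−4.93) = 0.13004 hr
W₂ = 1/(μ₂−λ) = 1/(15.01−4.93) = 0.09921 hr
W_total = W₁ + W₂ = 0.13004 + 0.09921 = 0.22925 hr

Final: 0.22925 hr


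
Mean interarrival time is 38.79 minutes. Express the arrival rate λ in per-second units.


λ = 1/(interarrival time) in consistent units.
1 second = 0.0166667 min, so λ = 0.0166667/38.79 = 0.0004297 per second

Final: 0.0004297 /sec


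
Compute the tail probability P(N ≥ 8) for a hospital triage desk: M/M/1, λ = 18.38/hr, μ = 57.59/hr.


ρ = 18.38/57.59 = 0.3192
P(N ≥ n) = ρ^n = 0.3192^8 = 0.0001076

Final: 0.0001076


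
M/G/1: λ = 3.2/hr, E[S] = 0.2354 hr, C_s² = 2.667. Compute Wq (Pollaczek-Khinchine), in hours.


ρ = λ·E[S] = 3.2·0.2354 = 0.7533
E[S²] = E[S]²(1+C_s²) = 0.2354²·(1+2.667) = 0.203200
Wq = λ·E[S²]/(2(1−ρ)) = 3.2·0.203200/(2·0.2467) = 1.31777 hr

Final: 1.31777 hr


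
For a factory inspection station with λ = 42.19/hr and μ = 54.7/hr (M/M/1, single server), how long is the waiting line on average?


ρ = 42.19/54.7 = 0.7713
Lq = ρ²/(1−ρ) = 0.5949/0.2287 = 2.6012

Final: 2.6012


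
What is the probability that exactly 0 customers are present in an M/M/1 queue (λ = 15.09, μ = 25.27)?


ρ = 15.09/25.27 = 0.5972
P_n = (1−ρ)·ρ^n = (1 − 0.5972)·0.5972^0 = 0.4028·1.000000 = 0.402849

Final: 0.402849


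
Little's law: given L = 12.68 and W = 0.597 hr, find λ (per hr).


λ = L/W = 12.68/0.597 = 21.2395 /hr

Final: 21.2395 /hr


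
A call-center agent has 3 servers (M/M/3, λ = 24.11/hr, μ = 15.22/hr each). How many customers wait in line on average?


a = λ/μ = 1.5841; ρ = a/3 = 0.5280
P₀ = 0.190748
Lq = P₀·a^c·ρ / (c!·(1−ρ)²) = 0.190748·3.97510·0.5280/(6·0.22275)
= 0.29957

Final: 0.29957


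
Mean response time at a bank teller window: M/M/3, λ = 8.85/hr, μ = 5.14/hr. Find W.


a = 1.7218; ρ = 0.5739; P₀ = 0.161271
Lq = P₀·a^c·ρ/(c!(1−ρ)²) = 0.43375
Wq = Lq/λ = 0.43375/8.85 = 0.04901 hr
W = Wq + 1/μ = 0.04901 + 0.19455 = 0.24356 hr

Final: 0.24356 hr


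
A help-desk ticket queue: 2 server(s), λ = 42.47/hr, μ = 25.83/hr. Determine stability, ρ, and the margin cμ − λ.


Total capacity cμ = 2·25.83 = 51.66/hr
ρ = λ/(cμ) = 42.47/51.66 = 0.8221
Stable ⇔ ρ < 1: YES
Spare capacity = cμ − λ = 51.66 − 42.47 = 9.19/hr

Final: ρ = 0.8221; stable; margin = 9.19/hr


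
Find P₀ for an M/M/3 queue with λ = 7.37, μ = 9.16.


a = λ/μ = 7.37/9.16 = 0.8046; ρ = a/c = 0.2682
Σ_{k=0}^{2} a^k/k! (terms k=0..2) = 1.00000 + 0.80459 + 0.32368 = 2.12826
Tail: a^3/(3!(1−ρ)) = 0.52085/(6·0.7318) = 0.11862
P₀ = 1/(2.12826 + 0.11862) = 1/2.24689 = 0.445060

Final: 0.445060


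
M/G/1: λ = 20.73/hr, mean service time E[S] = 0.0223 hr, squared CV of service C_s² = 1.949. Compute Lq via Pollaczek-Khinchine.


ρ = λ·E[S] = 20.73·0.0223 = 0.4623
Lq = ρ²(1+C_s²)/(2(1−ρ)) = 0.2137·(1+1.949)/(2·0.5377)
= 0.2137·2.9490/1.0754 = 0.58600

Final: 0.58600


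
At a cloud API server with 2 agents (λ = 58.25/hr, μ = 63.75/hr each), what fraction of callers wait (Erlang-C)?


a = λ/μ = 0.9137; ρ = a/2 = 0.4569
P₀ = 0.372813 (from M/M/c formula)
C(c,a) = [a^c/(c!(1−ρ))]·P₀ = [0.83489/(2·0.5431)]·0.372813
= 0.76858·0.372813 = 0.286538

Final: 0.286538


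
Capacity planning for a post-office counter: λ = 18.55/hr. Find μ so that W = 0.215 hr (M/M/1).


W = 1/(μ−λ) ⇒ μ − λ = 1/W = 1/0.215 = 4.6512
μ = λ + 1/W = 18.55 + 4.6512 = 23.2012 per hr

Final: 23.2012 /hr


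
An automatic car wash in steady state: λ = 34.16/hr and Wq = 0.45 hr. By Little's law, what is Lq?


Lq = λWq = 34.16·0.45 = 15.3720

Final: 15.3720


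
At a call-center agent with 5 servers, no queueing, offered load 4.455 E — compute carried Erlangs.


B(5,4.455) = 0.239140 (Erlang-B)
Carried load = a(1 − B) = 4.455·(1 − 0.239140) = 4.455·0.760860 = 3.3896 E

Final: 3.3896 Erlangs


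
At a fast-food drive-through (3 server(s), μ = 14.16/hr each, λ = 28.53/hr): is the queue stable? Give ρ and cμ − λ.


Total capacity cμ = 3·14.16 = 42.48/hr
ρ = λ/(cμ) = 28.53/42.48 = 0.6716
Stable ⇔ ρ < 1: YES
Spare capacity = cμ − λ = 42.48 − 28.53 = 13.95/hr

Final: ρ = 0.6716; stable; margin = 13.95/hr


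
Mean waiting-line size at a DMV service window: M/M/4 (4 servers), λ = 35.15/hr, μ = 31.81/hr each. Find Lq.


a = λ/μ = 1.1050; ρ = a/4 = 0.2762
P₀ = 0.330446
Lq = P₀·a^c·ρ / (c!·(1−ρ)²) = 0.330446·1.49089·0.2762/(24·0.52381)
= 0.01083

Final: 0.01083


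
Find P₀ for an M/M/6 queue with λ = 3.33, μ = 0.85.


a = λ/μ = 3.33/0.85 = 3.9176; ρ = a/c = 0.6529
Σ_{k=0}^{5} a^k/k! (terms k=0..5) = 1.00000 + 3.91765 + 7.67398 + 10.02131 + 9.81499 + 7.69034 = 40.11827
Tail: a^6/(6!(1−ρ)) = 3615.36248/(720·0.3471) = 14.46826
P₀ = 1/(40.11827 + 14.46826) = 1/54.58653 = 0.018320

Final: 0.018320


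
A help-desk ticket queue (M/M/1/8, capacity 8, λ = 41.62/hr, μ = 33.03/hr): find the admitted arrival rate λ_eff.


ρ = 1.2601; P_K = (1−ρ)ρ^8/(1−ρ^9) = 0.235841
λ_eff = λ(1 − P_K) = 41.62·(1 − 0.235841) = 41.62·0.764159 = 31.8043 /hr

Final: 31.8043 /hr


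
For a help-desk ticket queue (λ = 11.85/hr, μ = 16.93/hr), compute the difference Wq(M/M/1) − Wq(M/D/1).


ρ = 11.85/16.93 = 0.6999
Wq(M/M/1) = ρ/(μ−λ) = 0.6999/5.08 = 0.13778 hr
Wq(M/D/1) = ρ/(2(μ−λ)) = 0.06889 hr
Savings = 0.13778 − 0.06889 = 0.06889 hr

Final: 0.06889 hr


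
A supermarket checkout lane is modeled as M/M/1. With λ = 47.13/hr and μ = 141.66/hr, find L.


ρ = λ/μ = 47.13/141.66 = 0.3327
L = ρ/(1−ρ) = 0.3327/(1 − 0.3327) = 0.3327/0.6673 = 0.4986

Final: 0.4986


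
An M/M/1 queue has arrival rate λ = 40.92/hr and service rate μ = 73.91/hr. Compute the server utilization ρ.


ρ = λ/μ = 40.92/73.91 = 0.5536

Final: 0.5536


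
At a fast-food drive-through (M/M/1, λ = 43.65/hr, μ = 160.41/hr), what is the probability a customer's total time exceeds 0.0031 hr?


W ~ Exponential(μ−λ) for M/M/1.
μ − λ = 160.41 − 43.65 = 116.7600
P(W > t) = e^{−(μ−λ)t} = e^{−0.3620} = 0.696313

Final: 0.696313


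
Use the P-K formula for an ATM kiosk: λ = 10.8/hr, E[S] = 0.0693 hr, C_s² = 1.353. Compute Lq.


ρ = λ·E[S] = 10.8·0.0693 = 0.7484
Lq = ρ²(1+C_s²)/(2(1−ρ)) = 0.5602·(1+1.353)/(2·0.2516)
= 0.5602·2.3530/0.5031 = 2.61978

Final: 2.61978


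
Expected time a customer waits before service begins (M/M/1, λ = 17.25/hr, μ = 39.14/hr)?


ρ = 17.25/39.14 = 0.4407
Wq = ρ/(μ−λ) = 0.4407/(39.14 − 17.25) = 0.4407/21.89 = 0.02013 hr

Final: 0.02013 hr


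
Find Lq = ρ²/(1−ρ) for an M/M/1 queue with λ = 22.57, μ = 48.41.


ρ = 22.57/48.41 = 0.4662
Lq = ρ²/(1−ρ) = 0.2174/0.5338 = 0.4072

Final: 0.4072


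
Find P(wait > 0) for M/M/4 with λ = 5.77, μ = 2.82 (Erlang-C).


a = λ/μ = 2.0461; ρ = a/4 = 0.5115
P₀ = 0.124038 (from M/M/c formula)
C(c,a) = [a^c/(c!(1−ρ))]·P₀ = [17.52697/(24·0.4885)]·0.124038
= 1.49504·0.124038 = 0.185441

Final: 0.185441


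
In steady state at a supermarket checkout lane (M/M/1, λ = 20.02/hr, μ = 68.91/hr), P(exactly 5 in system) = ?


ρ = 20.02/68.91 = 0.2905
P_n = (1−ρ)·ρ^n = (1 − 0.2905)·0.2905^5 = 0.7095·0.002070 = 0.001468

Final: 0.001468


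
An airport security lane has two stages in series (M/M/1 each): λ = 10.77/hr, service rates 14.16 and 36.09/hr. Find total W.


Each node sees arrival rate λ = 10.77/hr (tandem ⇒ throughput preserved).
W₁ = 1/(μ₁−λ) = 1/(14.16−10.77) = 0.29499 hr
W₂ = 1/(μ₂−λ) = 1/(36.09−10.77) = 0.03949 hr
W_total = W₁ + W₂ = 0.29499 + 0.03949 = 0.33448 hr

Final: 0.33448 hr


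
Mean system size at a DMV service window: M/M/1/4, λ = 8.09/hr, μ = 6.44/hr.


ρ = 8.09/6.44 = 1.2562
L = ρ[1 − (K+1)ρ^K + Kρ^(K+1)] / [(1−ρ)(1−ρ^(K+1))]
Numerator: 1.2562·(1 − 5·2.490294 + 4·3.128335) = 1.333934
Denominator: (-0.2562)·(-2.128335) = 0.545303
L = 1.333934/0.545303 = 2.4462

Final: 2.4462


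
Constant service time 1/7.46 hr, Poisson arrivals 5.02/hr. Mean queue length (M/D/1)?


ρ = 5.02/7.46 = 0.6729
M/D/1: Lq = ρ²/(2(1−ρ)) = 0.4528/(2·0.3271) = 0.69223

Final: 0.69223


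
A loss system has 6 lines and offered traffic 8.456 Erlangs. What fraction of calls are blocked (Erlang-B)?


B(c,a) = (a^c/c!) / Σ_{k=0}^{c} a^k/k!
a^6/6! = 507.758672
Σ terms (k=0..6): 1.00000 + 8.45600 + 35.75197 + 100.77288 + 213.03387 + 360.28288 + 507.75867 = 1227.056269
B = 507.758672/1227.056269 = 0.413802

Final: 0.413802


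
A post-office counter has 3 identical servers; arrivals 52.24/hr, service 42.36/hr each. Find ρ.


ρ = λ/(cμ) = 52.24/(3·42.36) = 52.24/127.08 = 0.4111

Final: 0.4111


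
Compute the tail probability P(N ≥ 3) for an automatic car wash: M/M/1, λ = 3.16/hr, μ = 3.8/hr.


ρ = 3.16/3.8 = 0.8316
P(N ≥ n) = ρ^n = 0.8316^3 = 0.575056

Final: 0.575056


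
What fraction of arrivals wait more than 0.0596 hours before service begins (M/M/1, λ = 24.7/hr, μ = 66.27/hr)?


ρ = 24.7/66.27 = 0.3727
P(Wq > t) = ρ·e^{−(μ−λ)t} = 0.3727·e^{−2.4776}
= 0.3727·0.083947 = 0.031288

Final: 0.031288


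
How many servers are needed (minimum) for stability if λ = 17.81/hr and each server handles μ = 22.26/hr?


Stability requires cμ > λ ⇔ c > λ/μ.
λ/μ = 17.81/22.26 = 0.8001
Minimum integer c = ⌊0.8001⌋ + 1 = 1
Check: 1·22.26 = 22.26 > 17.81, while 0·22.26 = 0.00 ≤ 17.81

Final: 1 servers


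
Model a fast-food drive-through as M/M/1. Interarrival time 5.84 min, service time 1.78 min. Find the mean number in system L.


λ = 60/5.84 = 10.2740 /hr
μ = 60/1.78 = 33.7079 /hr
ρ = λ/μ = 10.2740/33.7079 = 0.3048
L = ρ/(1−ρ) = 0.3048/0.6952 = 0.4384

Final: 0.4384


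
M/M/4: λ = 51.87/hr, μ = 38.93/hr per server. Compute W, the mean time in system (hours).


a = 1.3324; ρ = 0.3331; P₀ = 0.262388
Lq = P₀·a^c·ρ/(c!(1−ρ)²) = 0.02581
Wq = Lq/λ = 0.02581/51.87 = 0.0004975 hr
W = Wq + 1/μ = 0.0004975 + 0.02569 = 0.02618 hr

Final: 0.02618 hr


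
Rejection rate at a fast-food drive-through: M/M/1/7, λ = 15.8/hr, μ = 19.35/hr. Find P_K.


ρ = λ/μ = 15.8/19.35 = 0.8165
P_K = (1−ρ)ρ^K/(1−ρ^(K+1)) = (0.1835·0.242010)/(1 − 0.197610)
= 0.044400/0.802390 = 0.055334

Final: 0.055334


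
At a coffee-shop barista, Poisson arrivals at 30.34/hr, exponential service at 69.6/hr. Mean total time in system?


W = 1/(μ−λ) = 1/(69.6 − 30.34) = 1/39.26 = 0.02547 hr

Final: 0.02547 hr


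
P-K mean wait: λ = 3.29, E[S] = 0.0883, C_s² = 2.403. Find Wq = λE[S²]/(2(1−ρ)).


ρ = λ·E[S] = 3.29·0.0883 = 0.2905
E[S²] = E[S]²(1+C_s²) = 0.0883²·(1+2.403) = 0.026533
Wq = λ·E[S²]/(2(1−ρ)) = 3.29·0.026533/(2·0.7095) = 0.06152 hr

Final: 0.06152 hr


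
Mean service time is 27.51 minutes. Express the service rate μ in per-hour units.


μ = 1/(service time) in consistent units.
1 hour = 60 min, so μ = 60/27.51 = 2.1810 per hour

Final: 2.1810 /hr


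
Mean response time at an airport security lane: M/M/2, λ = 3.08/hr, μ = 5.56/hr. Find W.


a = 0.5540; ρ = 0.2770; P₀ = 0.566197
Lq = P₀·a^c·ρ/(c!(1−ρ)²) = 0.04603
Wq = Lq/λ = 0.04603/3.08 = 0.01494 hr
W = Wq + 1/μ = 0.01494 + 0.17986 = 0.19480 hr

Final: 0.19480 hr


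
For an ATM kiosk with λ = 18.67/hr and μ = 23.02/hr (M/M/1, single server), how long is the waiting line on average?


ρ = 18.67/23.02 = 0.8110
Lq = ρ²/(1−ρ) = 0.6578/0.1890 = 3.4809

Final: 3.4809


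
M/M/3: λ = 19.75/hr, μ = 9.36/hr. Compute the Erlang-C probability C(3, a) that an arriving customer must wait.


a = λ/μ = 2.1100; ρ = a/3 = 0.7033
P₀ = 0.094213 (from M/M/c formula)
C(c,a) = [a^c/(c!(1−ρ))]·P₀ = [9.39450/(6·0.2967)]·0.094213
= 5.27806·0.094213 = 0.497262

Final: 0.497262


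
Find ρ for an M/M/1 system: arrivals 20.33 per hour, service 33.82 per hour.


ρ = λ/μ = 20.33/33.82 = 0.6011

Final: 0.6011
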